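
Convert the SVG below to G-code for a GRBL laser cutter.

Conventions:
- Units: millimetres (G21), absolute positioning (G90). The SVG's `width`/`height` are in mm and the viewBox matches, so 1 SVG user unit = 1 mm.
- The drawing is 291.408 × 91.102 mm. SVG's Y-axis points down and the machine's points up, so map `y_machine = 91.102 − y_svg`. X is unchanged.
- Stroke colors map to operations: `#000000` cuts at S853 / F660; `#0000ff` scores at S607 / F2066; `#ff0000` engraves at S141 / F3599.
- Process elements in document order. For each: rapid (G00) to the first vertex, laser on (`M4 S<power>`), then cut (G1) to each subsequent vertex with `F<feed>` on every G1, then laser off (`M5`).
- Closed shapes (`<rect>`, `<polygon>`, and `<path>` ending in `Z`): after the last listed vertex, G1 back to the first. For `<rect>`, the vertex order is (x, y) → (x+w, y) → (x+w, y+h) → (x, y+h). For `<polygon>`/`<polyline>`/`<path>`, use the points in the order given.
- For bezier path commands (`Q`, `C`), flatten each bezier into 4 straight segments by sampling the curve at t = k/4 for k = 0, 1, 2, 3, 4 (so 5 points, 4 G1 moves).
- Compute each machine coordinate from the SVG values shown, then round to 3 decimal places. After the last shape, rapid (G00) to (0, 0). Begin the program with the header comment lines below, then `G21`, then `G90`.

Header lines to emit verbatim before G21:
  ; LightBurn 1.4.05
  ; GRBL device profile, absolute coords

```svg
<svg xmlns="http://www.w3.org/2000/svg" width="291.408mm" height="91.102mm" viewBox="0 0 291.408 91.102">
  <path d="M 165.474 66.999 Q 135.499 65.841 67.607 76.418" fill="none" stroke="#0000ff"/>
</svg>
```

; LightBurn 1.4.05
; GRBL device profile, absolute coords
G21
G90
G00 X165.474 Y24.103
M4 S607
G1 X148.117 Y23.949 F2066
G1 X126.020 Y22.327 F2066
G1 X99.183 Y19.239 F2066
G1 X67.607 Y14.684 F2066
M5
G00 X0.000 Y0.000

1 u = 1 mm; y_m = 91.102 − y.

[1] `<path>` quadratic bezier, #0000ff→score S607 F2066: (165.474,24.103) → (148.117,23.949) → (126.020,22.327) → (99.183,19.239) → (67.607,14.684)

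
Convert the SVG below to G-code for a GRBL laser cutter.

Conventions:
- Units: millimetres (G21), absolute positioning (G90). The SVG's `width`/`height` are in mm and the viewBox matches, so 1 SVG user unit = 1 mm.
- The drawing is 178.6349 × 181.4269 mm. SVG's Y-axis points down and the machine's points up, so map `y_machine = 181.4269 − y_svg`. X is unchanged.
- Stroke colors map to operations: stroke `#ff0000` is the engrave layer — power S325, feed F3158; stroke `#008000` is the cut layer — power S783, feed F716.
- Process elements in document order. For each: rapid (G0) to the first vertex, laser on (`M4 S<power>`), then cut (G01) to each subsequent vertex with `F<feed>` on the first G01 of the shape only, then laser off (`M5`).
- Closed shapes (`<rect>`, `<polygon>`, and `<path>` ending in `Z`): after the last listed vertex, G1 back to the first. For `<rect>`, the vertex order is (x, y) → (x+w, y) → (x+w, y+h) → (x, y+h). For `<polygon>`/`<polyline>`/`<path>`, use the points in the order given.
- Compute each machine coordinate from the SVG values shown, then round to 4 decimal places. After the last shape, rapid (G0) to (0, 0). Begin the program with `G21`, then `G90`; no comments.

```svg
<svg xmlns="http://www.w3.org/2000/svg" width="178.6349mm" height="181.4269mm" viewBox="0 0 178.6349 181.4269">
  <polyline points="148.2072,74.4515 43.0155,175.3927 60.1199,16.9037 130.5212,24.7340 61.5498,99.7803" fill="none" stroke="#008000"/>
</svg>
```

G21
G90
G0 X148.2072 Y106.9754
M4 S783
G01 X43.0155 Y6.0342 F716
G01 X60.1199 Y164.5232
G01 X130.5212 Y156.6929
G01 X61.5498 Y81.6466
M5
G0 X0.0000 Y0.0000

1 u = 1 mm; y_m = 181.4269 − y.

[1] `<polyline>` open polyline, #008000→cut S783 F716: (148.2072,106.9754) → (43.0155,6.0342) → (60.1199,164.5232) → (130.5212,156.6929) → (61.5498,81.6466)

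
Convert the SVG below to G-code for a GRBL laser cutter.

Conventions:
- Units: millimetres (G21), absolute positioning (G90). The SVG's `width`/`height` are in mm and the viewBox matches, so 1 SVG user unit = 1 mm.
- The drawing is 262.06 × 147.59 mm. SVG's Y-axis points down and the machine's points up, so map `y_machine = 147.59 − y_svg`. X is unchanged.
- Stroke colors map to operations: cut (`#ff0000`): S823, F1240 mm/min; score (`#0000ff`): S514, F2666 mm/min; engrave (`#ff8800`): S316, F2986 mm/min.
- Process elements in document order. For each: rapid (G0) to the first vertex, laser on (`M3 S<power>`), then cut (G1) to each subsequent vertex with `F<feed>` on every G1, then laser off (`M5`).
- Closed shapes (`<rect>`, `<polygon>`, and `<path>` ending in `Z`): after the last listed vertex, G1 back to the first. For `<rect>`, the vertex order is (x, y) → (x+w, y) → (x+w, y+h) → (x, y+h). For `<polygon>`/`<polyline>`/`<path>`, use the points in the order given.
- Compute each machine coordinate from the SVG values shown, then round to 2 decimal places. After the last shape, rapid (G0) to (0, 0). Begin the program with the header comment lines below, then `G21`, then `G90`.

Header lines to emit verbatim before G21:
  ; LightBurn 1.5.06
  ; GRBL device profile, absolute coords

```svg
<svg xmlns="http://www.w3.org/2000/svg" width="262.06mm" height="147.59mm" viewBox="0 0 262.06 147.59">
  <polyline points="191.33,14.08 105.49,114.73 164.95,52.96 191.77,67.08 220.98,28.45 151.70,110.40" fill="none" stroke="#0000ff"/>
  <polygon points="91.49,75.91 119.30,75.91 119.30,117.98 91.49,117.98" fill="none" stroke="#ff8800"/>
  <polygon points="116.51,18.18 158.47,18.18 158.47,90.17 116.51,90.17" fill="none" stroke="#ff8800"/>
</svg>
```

Since the viewBox matches the mm dimensions, user units are millimetres directly. The only transform is the Y-flip y_m = 147.59 − y_svg.

Shape 1 is a open polyline drawn with `<polyline>`. Its stroke #0000ff means score at S514, F2666. After flipping Y the toolpath is (191.33,133.51) → (105.49,32.86) → (164.95,94.63) → (191.77,80.51) → (220.98,119.14) → (151.70,37.19).

Shape 2 is a rectangle drawn with `<polygon>`. Its stroke #ff8800 means engrave at S316, F2986. After flipping Y the toolpath is (91.49,71.68) → (119.30,71.68) → (119.30,29.61) → (91.49,29.61) → (91.49,71.68), returning to the start.

Shape 3 is a rectangle drawn with `<polygon>`. Its stroke #ff8800 means engrave at S316, F2986. After flipping Y the toolpath is (116.51,129.41) → (158.47,129.41) → (158.47,57.42) → (116.51,57.42) → (116.51,129.41), returning to the start.

; LightBurn 1.5.06
; GRBL device profile, absolute coords
G21
G90
G0 X191.33 Y133.51
M3 S514
G1 X105.49 Y32.86 F2666
G1 X164.95 Y94.63 F2666
G1 X191.77 Y80.51 F2666
G1 X220.98 Y119.14 F2666
G1 X151.70 Y37.19 F2666
M5
G0 X91.49 Y71.68
M3 S316
G1 X119.30 Y71.68 F2986
G1 X119.30 Y29.61 F2986
G1 X91.49 Y29.61 F2986
G1 X91.49 Y71.68 F2986
M5
G0 X116.51 Y129.41
M3 S316
G1 X158.47 Y129.41 F2986
G1 X158.47 Y57.42 F2986
G1 X116.51 Y57.42 F2986
G1 X116.51 Y129.41 F2986
M5
G0 X0.00 Y0.00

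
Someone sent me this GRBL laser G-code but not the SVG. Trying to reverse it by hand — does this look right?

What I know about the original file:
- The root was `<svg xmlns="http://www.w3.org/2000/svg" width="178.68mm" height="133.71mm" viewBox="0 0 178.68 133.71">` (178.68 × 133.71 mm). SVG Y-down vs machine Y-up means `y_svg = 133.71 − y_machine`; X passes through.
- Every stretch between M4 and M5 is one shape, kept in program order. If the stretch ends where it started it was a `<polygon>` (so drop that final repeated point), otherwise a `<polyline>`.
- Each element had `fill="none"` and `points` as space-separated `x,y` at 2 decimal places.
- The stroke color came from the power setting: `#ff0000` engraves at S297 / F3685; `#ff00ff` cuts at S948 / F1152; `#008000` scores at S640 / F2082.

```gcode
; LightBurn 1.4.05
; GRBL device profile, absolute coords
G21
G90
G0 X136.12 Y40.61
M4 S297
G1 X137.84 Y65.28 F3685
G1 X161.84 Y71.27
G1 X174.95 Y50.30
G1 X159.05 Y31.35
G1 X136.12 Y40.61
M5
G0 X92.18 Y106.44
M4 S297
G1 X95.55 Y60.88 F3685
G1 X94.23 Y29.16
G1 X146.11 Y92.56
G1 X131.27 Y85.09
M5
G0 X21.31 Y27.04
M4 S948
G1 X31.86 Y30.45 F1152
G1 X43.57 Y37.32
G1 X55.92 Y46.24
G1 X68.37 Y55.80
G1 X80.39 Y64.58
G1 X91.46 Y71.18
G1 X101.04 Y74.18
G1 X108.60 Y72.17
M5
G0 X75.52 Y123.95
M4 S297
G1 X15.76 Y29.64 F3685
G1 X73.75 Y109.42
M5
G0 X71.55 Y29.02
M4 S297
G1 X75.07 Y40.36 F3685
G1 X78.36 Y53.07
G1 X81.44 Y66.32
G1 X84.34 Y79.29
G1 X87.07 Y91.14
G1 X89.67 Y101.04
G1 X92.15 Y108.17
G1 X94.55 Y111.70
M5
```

Machine Y-up, SVG Y-down with viewBox height 133.71, so y_svg = 133.71 − y_machine; X carries over.

Run 1: power S297 maps to stroke `#ff0000` (engrave). The run returns to its start, so emit a `<polygon>` with points (Y-flipped): 136.12,93.10 137.84,68.43 161.84,62.44 174.95,83.41 159.05,102.36.

Run 2: power S297 maps to stroke `#ff0000` (engrave). The run is open, so emit a `<polyline>` with points (Y-flipped): 92.18,27.27 95.55,72.83 94.23,104.55 146.11,41.15 131.27,48.62.

Run 3: the run's S948 means `#ff00ff` (cut). The run is open, so emit a `<polyline>` with points (Y-flipped): 21.31,106.67 31.86,103.26 43.57,96.39 55.92,87.47 68.37,77.91 80.39,69.13 91.46,62.53 101.04,59.53 108.60,61.54.

Run 4: S297 ⇒ engrave layer `#ff0000`. The run is open, so emit a `<polyline>` with points (Y-flipped): 75.52,9.76 15.76,104.07 73.75,24.29.

Run 5: power S297 maps to stroke `#ff0000` (engrave). The run is open, so emit a `<polyline>` with points (Y-flipped): 71.55,104.69 75.07,93.35 78.36,80.64 81.44,67.39 84.34,54.42 87.07,42.57 89.67,32.67 92.15,25.54 94.55,22.01.

<svg xmlns="http://www.w3.org/2000/svg" width="178.68mm" height="133.71mm" viewBox="0 0 178.68 133.71">
  <polygon points="136.12,93.10 137.84,68.43 161.84,62.44 174.95,83.41 159.05,102.36" fill="none" stroke="#ff0000"/>
  <polyline points="92.18,27.27 95.55,72.83 94.23,104.55 146.11,41.15 131.27,48.62" fill="none" stroke="#ff0000"/>
  <polyline points="21.31,106.67 31.86,103.26 43.57,96.39 55.92,87.47 68.37,77.91 80.39,69.13 91.46,62.53 101.04,59.53 108.60,61.54" fill="none" stroke="#ff00ff"/>
  <polyline points="75.52,9.76 15.76,104.07 73.75,24.29" fill="none" stroke="#ff0000"/>
  <polyline points="71.55,104.69 75.07,93.35 78.36,80.64 81.44,67.39 84.34,54.42 87.07,42.57 89.67,32.67 92.15,25.54 94.55,22.01" fill="none" stroke="#ff0000"/>
</svg>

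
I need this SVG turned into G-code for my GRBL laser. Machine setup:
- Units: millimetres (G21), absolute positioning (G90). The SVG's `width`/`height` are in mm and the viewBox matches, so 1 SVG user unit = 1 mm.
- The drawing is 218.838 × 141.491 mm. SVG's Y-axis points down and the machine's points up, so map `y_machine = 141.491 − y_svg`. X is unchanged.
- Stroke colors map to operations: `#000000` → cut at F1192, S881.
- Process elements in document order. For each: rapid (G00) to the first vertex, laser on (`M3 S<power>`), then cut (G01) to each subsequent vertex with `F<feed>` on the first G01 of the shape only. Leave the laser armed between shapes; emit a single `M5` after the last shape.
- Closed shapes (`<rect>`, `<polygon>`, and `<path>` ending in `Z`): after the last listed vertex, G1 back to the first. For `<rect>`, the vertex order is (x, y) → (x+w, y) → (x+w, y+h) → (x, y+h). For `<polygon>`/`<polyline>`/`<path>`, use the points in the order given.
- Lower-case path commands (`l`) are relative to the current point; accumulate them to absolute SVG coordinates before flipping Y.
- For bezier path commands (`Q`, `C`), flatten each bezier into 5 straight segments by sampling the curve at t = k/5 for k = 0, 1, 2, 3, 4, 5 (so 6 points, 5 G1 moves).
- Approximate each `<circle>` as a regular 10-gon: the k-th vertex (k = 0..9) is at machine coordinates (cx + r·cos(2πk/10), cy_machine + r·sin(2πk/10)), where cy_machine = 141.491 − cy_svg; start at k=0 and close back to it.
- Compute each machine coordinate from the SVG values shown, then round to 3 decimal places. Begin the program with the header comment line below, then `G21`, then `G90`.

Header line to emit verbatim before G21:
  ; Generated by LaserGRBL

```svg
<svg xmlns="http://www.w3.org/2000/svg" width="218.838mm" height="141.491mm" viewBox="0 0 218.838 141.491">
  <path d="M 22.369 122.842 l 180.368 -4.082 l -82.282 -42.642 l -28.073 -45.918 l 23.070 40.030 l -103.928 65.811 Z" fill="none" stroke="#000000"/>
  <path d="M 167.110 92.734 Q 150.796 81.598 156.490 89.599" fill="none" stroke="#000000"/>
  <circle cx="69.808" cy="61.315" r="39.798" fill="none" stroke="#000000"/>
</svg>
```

; Generated by LaserGRBL
G21
G90
G00 X22.369 Y18.649
M3 S881
G01 X202.737 Y22.731 F1192
G01 X120.455 Y65.373
G01 X92.382 Y111.291
G01 X115.452 Y71.261
G01 X11.524 Y5.450
G01 X22.369 Y18.649
G00 X167.110 Y48.757
M3 S881
G01 X161.465 Y52.446 F1192
G01 X157.580 Y54.604
G01 X155.456 Y55.231
G01 X155.093 Y54.327
G01 X156.490 Y51.892
G00 X109.606 Y80.176
M3 S881
G01 X102.005 Y103.569 F1192
G01 X82.106 Y118.026
G01 X57.510 Y118.026
G01 X37.611 Y103.569
G01 X30.010 Y80.176
G01 X37.611 Y56.783
G01 X57.510 Y42.326
G01 X82.106 Y42.326
G01 X102.005 Y56.783
G01 X109.606 Y80.176
M5

1 u = 1 mm; y_m = 141.491 − y.

[1] `<path>` closed polygon, #000000→cut S881 F1192: (22.369,18.649) → (202.737,22.731) → (120.455,65.373) → (92.382,111.291) → (115.452,71.261) → (11.524,5.450) → (22.369,18.649) (closed)

[2] `<path>` quadratic bezier, #000000→cut S881 F1192: (167.110,48.757) → (161.465,52.446) → (157.580,54.604) → (155.456,55.231) → (155.093,54.327) → (156.490,51.892)

[3] `<circle>` circle, #000000→cut S881 F1192: (109.606,80.176) → (102.005,103.569) → (82.106,118.026) → (57.510,118.026) → (37.611,103.569) → (30.010,80.176) → (37.611,56.783) → (57.510,42.326) → (82.106,42.326) → (102.005,56.783) → (109.606,80.176) (closed)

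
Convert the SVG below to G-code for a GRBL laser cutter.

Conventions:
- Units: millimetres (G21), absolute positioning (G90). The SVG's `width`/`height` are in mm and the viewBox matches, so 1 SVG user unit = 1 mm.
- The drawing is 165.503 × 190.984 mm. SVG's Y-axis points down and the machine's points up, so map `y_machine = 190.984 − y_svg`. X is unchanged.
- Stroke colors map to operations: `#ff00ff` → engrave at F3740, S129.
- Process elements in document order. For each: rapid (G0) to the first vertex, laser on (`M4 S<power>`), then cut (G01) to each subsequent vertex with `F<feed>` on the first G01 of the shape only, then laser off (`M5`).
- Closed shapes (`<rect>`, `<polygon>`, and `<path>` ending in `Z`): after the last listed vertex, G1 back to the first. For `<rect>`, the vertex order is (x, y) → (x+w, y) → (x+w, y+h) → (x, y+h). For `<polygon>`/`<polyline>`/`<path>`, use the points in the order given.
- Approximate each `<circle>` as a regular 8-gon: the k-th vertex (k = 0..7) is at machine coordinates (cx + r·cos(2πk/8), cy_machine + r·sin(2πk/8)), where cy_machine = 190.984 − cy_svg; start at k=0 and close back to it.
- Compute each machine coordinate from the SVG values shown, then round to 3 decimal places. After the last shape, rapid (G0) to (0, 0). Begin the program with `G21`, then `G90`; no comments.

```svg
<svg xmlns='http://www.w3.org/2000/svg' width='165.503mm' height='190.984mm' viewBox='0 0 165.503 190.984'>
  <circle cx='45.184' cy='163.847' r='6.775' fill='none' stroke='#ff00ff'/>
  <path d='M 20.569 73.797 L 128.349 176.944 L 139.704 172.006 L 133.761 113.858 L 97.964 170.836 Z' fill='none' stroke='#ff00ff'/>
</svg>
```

viewBox `0 0 165.503 190.984` with mm width/height → 1 unit = 1 mm. Flip: y_m = 190.984 − y_svg.

**Shape 1** — `<circle>` circle, stroke `#ff00ff` → engrave (S129, F3740). Machine vertices: (51.959,27.137) → (49.975,31.928) → (45.184,33.912) → (40.393,31.928) → (38.409,27.137) → (40.393,22.346) → (45.184,20.362) → (49.975,22.346) → (51.959,27.137). Closed: final G1 returns to the first vertex.

**Shape 2** — `<path>` closed polygon, stroke `#ff00ff` → engrave (S129, F3740). Machine vertices: (20.569,117.187) → (128.349,14.040) → (139.704,18.978) → (133.761,77.126) → (97.964,20.148) → (20.569,117.187). Closed: final G1 returns to the first vertex.

G21
G90
G0 X51.959 Y27.137
M4 S129
G01 X49.975 Y31.928 F3740
G01 X45.184 Y33.912
G01 X40.393 Y31.928
G01 X38.409 Y27.137
G01 X40.393 Y22.346
G01 X45.184 Y20.362
G01 X49.975 Y22.346
G01 X51.959 Y27.137
M5
G0 X20.569 Y117.187
M4 S129
G01 X128.349 Y14.040 F3740
G01 X139.704 Y18.978
G01 X133.761 Y77.126
G01 X97.964 Y20.148
G01 X20.569 Y117.187
M5
G0 X0.000 Y0.000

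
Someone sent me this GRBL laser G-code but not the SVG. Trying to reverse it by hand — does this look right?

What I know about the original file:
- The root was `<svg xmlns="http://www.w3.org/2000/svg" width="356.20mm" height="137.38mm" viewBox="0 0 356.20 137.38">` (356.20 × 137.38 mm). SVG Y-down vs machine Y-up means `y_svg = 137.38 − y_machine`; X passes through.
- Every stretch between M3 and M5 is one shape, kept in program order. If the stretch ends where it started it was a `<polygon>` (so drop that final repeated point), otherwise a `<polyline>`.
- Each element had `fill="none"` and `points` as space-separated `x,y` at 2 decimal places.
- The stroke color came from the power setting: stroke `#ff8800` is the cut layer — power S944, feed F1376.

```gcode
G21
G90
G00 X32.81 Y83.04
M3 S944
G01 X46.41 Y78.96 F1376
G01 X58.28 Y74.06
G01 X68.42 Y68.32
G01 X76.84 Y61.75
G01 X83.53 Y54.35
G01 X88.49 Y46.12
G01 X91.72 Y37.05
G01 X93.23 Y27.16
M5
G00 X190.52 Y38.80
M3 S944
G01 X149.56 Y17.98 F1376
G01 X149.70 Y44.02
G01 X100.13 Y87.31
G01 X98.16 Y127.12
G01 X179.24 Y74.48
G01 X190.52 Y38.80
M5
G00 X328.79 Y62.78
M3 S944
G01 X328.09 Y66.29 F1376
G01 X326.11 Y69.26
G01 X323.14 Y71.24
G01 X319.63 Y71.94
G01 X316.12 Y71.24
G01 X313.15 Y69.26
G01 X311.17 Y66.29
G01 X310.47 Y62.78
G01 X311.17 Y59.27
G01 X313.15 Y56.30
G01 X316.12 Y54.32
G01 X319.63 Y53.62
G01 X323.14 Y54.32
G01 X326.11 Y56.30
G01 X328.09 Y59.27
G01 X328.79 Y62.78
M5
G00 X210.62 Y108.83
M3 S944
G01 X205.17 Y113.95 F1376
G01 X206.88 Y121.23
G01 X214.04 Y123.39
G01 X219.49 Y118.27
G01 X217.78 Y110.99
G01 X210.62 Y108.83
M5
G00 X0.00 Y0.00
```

<svg xmlns="http://www.w3.org/2000/svg" width="356.20mm" height="137.38mm" viewBox="0 0 356.20 137.38">
  <polyline points="32.81,54.34 46.41,58.42 58.28,63.32 68.42,69.06 76.84,75.63 83.53,83.03 88.49,91.26 91.72,100.33 93.23,110.22" fill="none" stroke="#ff8800"/>
  <polygon points="190.52,98.58 149.56,119.40 149.70,93.36 100.13,50.07 98.16,10.26 179.24,62.90" fill="none" stroke="#ff8800"/>
  <polygon points="328.79,74.60 328.09,71.09 326.11,68.12 323.14,66.14 319.63,65.44 316.12,66.14 313.15,68.12 311.17,71.09 310.47,74.60 311.17,78.11 313.15,81.08 316.12,83.06 319.63,83.76 323.14,83.06 326.11,81.08 328.09,78.11" fill="none" stroke="#ff8800"/>
  <polygon points="210.62,28.55 205.17,23.43 206.88,16.15 214.04,13.99 219.49,19.11 217.78,26.39" fill="none" stroke="#ff8800"/>
</svg>

Machine Y-up, SVG Y-down with viewBox height 137.38, so y_svg = 137.38 − y_machine; X carries over. Every run uses S944, so all elements get stroke `#ff8800` (cut).

Run 1: The run is open, so emit a `<polyline>` with points (Y-flipped): 32.81,54.34 46.41,58.42 58.28,63.32 68.42,69.06 76.84,75.63 83.53,83.03 88.49,91.26 91.72,100.33 93.23,110.22.

Run 2: The run returns to its start, so emit a `<polygon>` with points (Y-flipped): 190.52,98.58 149.56,119.40 149.70,93.36 100.13,50.07 98.16,10.26 179.24,62.90.

Run 3: The run returns to its start, so emit a `<polygon>` with points (Y-flipped): 328.79,74.60 328.09,71.09 326.11,68.12 323.14,66.14 319.63,65.44 316.12,66.14 313.15,68.12 311.17,71.09 310.47,74.60 311.17,78.11 313.15,81.08 316.12,83.06 319.63,83.76 323.14,83.06 326.11,81.08 328.09,78.11.

Run 4: The run returns to its start, so emit a `<polygon>` with points (Y-flipped): 210.62,28.55 205.17,23.43 206.88,16.15 214.04,13.99 219.49,19.11 217.78,26.39.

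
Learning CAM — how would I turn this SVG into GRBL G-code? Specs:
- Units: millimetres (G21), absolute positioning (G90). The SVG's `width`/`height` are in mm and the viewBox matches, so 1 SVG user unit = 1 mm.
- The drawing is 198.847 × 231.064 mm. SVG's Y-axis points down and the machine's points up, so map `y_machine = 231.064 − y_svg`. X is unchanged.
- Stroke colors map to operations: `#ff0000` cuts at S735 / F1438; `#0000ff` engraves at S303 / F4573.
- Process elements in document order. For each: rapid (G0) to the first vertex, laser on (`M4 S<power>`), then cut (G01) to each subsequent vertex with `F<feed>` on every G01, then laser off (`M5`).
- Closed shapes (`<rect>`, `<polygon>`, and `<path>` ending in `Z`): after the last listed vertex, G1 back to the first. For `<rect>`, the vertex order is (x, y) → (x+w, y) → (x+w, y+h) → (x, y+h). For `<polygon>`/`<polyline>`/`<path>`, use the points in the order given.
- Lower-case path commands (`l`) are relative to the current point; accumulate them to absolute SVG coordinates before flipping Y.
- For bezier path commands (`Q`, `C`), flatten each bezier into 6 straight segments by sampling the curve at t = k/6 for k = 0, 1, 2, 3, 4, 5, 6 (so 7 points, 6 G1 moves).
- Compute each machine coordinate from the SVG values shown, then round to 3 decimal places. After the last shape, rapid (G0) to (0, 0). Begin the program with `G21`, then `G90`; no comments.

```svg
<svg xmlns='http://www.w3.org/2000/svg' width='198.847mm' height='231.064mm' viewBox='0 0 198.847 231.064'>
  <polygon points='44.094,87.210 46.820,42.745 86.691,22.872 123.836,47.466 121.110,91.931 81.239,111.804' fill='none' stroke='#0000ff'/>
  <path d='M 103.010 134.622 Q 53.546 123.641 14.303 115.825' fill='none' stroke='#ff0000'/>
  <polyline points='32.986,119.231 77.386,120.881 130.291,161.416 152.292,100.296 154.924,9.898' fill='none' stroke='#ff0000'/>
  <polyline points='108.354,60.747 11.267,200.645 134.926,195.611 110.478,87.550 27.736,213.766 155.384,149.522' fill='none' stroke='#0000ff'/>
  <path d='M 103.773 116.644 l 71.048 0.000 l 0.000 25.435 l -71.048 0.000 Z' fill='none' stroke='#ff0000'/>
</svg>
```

G21
G90
G0 X44.094 Y143.854
M4 S303
G01 X46.820 Y188.319 F4573
G01 X86.691 Y208.192 F4573
G01 X123.836 Y183.598 F4573
G01 X121.110 Y139.133 F4573
G01 X81.239 Y119.260 F4573
G01 X44.094 Y143.854 F4573
M5
G0 X103.010 Y96.442
M4 S735
G01 X86.806 Y100.014 F1438
G01 X71.170 Y103.411 F1438
G01 X56.101 Y106.632 F1438
G01 X41.601 Y109.677 F1438
G01 X27.668 Y112.546 F1438
G01 X14.303 Y115.239 F1438
M5
G0 X32.986 Y111.833
M4 S735
G01 X77.386 Y110.183 F1438
G01 X130.291 Y69.648 F1438
G01 X152.292 Y130.768 F1438
G01 X154.924 Y221.166 F1438
M5
G0 X108.354 Y170.317
M4 S303
G01 X11.267 Y30.419 F4573
G01 X134.926 Y35.453 F4573
G01 X110.478 Y143.514 F4573
G01 X27.736 Y17.298 F4573
G01 X155.384 Y81.542 F4573
M5
G0 X103.773 Y114.420
M4 S735
G01 X174.821 Y114.420 F1438
G01 X174.821 Y88.985 F1438
G01 X103.773 Y88.985 F1438
G01 X103.773 Y114.420 F1438
M5
G0 X0.000 Y0.000

1 u = 1 mm; y_m = 231.064 − y.

[1] `<polygon>` regular polygon, #0000ff→engrave S303 F4573: (44.094,143.854) → (46.820,188.319) → (86.691,208.192) → (123.836,183.598) → (121.110,139.133) → (81.239,119.260) → (44.094,143.854) (closed)

[2] `<path>` quadratic bezier, #ff0000→cut S735 F1438: (103.010,96.442) → (86.806,100.014) → (71.170,103.411) → (56.101,106.632) → (41.601,109.677) → (27.668,112.546) → (14.303,115.239)

[3] `<polyline>` open polyline, #ff0000→cut S735 F1438: (32.986,111.833) → (77.386,110.183) → (130.291,69.648) → (152.292,130.768) → (154.924,221.166)

[4] `<polyline>` open polyline, #0000ff→engrave S303 F4573: (108.354,170.317) → (11.267,30.419) → (134.926,35.453) → (110.478,143.514) → (27.736,17.298) → (155.384,81.542)

[5] `<path>` rectangle, #ff0000→cut S735 F1438: (103.773,114.420) → (174.821,114.420) → (174.821,88.985) → (103.773,88.985) → (103.773,114.420) (closed)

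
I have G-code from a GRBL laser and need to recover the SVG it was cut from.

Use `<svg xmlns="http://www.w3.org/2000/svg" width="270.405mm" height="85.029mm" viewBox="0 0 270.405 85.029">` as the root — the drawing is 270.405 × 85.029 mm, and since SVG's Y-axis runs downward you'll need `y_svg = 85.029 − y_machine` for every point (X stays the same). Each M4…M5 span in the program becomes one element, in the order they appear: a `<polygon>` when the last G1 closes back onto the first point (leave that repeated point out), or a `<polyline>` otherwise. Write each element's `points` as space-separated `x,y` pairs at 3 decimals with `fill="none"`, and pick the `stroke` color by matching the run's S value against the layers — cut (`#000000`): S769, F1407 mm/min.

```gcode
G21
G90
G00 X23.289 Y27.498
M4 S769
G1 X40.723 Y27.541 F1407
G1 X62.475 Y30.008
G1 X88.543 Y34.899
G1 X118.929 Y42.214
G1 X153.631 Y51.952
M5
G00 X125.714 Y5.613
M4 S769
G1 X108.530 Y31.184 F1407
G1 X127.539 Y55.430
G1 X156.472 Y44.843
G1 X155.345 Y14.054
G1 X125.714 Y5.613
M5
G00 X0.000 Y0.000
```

y_svg = 85.029 − y_m. Every run uses S769, so all elements get stroke `#000000` (cut).

[1] open run; points: 23.289,57.531 40.723,57.488 62.475,55.021 88.543,50.130 118.929,42.815 153.631,33.077

[2] closed run; points: 125.714,79.416 108.530,53.845 127.539,29.599 156.472,40.186 155.345,70.975

<svg xmlns="http://www.w3.org/2000/svg" width="270.405mm" height="85.029mm" viewBox="0 0 270.405 85.029">
  <polyline points="23.289,57.531 40.723,57.488 62.475,55.021 88.543,50.130 118.929,42.815 153.631,33.077" fill="none" stroke="#000000"/>
  <polygon points="125.714,79.416 108.530,53.845 127.539,29.599 156.472,40.186 155.345,70.975" fill="none" stroke="#000000"/>
</svg>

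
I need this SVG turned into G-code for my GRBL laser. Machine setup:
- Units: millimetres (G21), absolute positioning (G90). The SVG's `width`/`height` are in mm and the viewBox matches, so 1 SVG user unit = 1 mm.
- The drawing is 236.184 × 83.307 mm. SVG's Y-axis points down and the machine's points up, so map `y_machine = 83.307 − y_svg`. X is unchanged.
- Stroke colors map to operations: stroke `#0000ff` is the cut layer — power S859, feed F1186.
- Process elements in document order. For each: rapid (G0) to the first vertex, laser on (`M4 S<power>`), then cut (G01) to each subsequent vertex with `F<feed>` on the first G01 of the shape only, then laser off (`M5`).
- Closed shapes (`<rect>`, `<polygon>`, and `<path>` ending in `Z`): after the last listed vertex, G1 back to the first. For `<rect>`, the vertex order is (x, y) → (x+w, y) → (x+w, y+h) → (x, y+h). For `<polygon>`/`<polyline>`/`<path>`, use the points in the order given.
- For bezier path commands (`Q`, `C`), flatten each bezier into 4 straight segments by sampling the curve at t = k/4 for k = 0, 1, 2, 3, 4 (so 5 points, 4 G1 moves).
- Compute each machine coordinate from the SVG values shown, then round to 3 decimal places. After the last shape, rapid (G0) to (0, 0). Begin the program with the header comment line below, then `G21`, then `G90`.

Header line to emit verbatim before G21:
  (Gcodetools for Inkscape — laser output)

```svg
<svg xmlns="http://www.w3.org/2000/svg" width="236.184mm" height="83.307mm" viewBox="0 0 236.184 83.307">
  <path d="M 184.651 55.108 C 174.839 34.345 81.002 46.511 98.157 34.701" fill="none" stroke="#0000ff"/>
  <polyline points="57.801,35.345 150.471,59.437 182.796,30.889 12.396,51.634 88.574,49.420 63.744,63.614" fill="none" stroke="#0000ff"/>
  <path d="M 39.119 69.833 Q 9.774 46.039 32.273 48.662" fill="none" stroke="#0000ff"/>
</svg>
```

1 u = 1 mm; y_m = 83.307 − y.

[1] `<path>` cubic bezier, #0000ff→cut S859 F1186: (184.651,28.199) → (164.584,38.486) → (131.291,41.760) → (103.055,43.355) → (98.157,48.606)

[2] `<polyline>` open polyline, #0000ff→cut S859 F1186: (57.801,47.962) → (150.471,23.870) → (182.796,52.418) → (12.396,31.673) → (88.574,33.887) → (63.744,19.693)

[3] `<path>` quadratic bezier, #0000ff→cut S859 F1186: (39.119,13.474) → (27.687,23.720) → (22.735,30.664) → (24.264,34.305) → (32.273,34.645)

(Gcodetools for Inkscape — laser output)
G21
G90
G0 X184.651 Y28.199
M4 S859
G01 X164.584 Y38.486 F1186
G01 X131.291 Y41.760
G01 X103.055 Y43.355
G01 X98.157 Y48.606
M5
G0 X57.801 Y47.962
M4 S859
G01 X150.471 Y23.870 F1186
G01 X182.796 Y52.418
G01 X12.396 Y31.673
G01 X88.574 Y33.887
G01 X63.744 Y19.693
M5
G0 X39.119 Y13.474
M4 S859
G01 X27.687 Y23.720 F1186
G01 X22.735 Y30.664
G01 X24.264 Y34.305
G01 X32.273 Y34.645
M5
G0 X0.000 Y0.000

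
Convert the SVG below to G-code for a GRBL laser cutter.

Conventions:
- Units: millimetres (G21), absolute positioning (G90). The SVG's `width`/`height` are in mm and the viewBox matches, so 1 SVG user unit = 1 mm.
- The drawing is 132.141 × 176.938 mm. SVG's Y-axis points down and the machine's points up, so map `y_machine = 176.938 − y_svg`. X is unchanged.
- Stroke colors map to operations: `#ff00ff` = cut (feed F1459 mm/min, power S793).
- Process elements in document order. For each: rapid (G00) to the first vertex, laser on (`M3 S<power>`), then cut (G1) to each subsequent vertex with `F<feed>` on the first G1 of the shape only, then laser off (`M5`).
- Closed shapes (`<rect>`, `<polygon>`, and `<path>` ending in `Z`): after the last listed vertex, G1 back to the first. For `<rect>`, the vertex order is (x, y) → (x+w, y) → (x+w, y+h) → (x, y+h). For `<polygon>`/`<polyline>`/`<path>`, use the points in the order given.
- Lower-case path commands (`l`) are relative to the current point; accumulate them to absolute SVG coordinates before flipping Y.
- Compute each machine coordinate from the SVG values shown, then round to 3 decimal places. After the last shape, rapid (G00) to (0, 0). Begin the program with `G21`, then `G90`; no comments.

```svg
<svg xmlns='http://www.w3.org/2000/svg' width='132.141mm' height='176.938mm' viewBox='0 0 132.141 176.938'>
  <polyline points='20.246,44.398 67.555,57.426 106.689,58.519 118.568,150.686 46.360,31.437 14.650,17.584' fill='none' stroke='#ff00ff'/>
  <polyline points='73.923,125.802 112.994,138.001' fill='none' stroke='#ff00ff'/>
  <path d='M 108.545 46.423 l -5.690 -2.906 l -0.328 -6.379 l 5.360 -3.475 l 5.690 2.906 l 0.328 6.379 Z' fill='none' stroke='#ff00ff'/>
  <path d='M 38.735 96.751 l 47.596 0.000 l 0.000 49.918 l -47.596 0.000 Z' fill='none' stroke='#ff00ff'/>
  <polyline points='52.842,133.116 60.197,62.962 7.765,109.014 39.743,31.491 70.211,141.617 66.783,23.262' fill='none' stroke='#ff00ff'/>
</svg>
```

G21
G90
G00 X20.246 Y132.540
M3 S793
G1 X67.555 Y119.512 F1459
G1 X106.689 Y118.419
G1 X118.568 Y26.252
G1 X46.360 Y145.501
G1 X14.650 Y159.354
M5
G00 X73.923 Y51.136
M3 S793
G1 X112.994 Y38.937 F1459
M5
G00 X108.545 Y130.515
M3 S793
G1 X102.855 Y133.421 F1459
G1 X102.527 Y139.800
G1 X107.887 Y143.275
G1 X113.577 Y140.369
G1 X113.905 Y133.990
G1 X108.545 Y130.515
M5
G00 X38.735 Y80.187
M3 S793
G1 X86.331 Y80.187 F1459
G1 X86.331 Y30.269
G1 X38.735 Y30.269
G1 X38.735 Y80.187
M5
G00 X52.842 Y43.822
M3 S793
G1 X60.197 Y113.976 F1459
G1 X7.765 Y67.924
G1 X39.743 Y145.447
G1 X70.211 Y35.321
G1 X66.783 Y153.676
M5
G00 X0.000 Y0.000

1 u = 1 mm; y_m = 176.938 − y.

[1] `<polyline>` open polyline, #ff00ff→cut S793 F1459: (20.246,132.540) → (67.555,119.512) → (106.689,118.419) → (118.568,26.252) → (46.360,145.501) → (14.650,159.354)

[2] `<polyline>` line segment, #ff00ff→cut S793 F1459: (73.923,51.136) → (112.994,38.937)

[3] `<path>` regular polygon, #ff00ff→cut S793 F1459: (108.545,130.515) → (102.855,133.421) → (102.527,139.800) → (107.887,143.275) → (113.577,140.369) → (113.905,133.990) → (108.545,130.515) (closed)

[4] `<path>` rectangle, #ff00ff→cut S793 F1459: (38.735,80.187) → (86.331,80.187) → (86.331,30.269) → (38.735,30.269) → (38.735,80.187) (closed)

[5] `<polyline>` open polyline, #ff00ff→cut S793 F1459: (52.842,43.822) → (60.197,113.976) → (7.765,67.924) → (39.743,145.447) → (70.211,35.321) → (66.783,153.676)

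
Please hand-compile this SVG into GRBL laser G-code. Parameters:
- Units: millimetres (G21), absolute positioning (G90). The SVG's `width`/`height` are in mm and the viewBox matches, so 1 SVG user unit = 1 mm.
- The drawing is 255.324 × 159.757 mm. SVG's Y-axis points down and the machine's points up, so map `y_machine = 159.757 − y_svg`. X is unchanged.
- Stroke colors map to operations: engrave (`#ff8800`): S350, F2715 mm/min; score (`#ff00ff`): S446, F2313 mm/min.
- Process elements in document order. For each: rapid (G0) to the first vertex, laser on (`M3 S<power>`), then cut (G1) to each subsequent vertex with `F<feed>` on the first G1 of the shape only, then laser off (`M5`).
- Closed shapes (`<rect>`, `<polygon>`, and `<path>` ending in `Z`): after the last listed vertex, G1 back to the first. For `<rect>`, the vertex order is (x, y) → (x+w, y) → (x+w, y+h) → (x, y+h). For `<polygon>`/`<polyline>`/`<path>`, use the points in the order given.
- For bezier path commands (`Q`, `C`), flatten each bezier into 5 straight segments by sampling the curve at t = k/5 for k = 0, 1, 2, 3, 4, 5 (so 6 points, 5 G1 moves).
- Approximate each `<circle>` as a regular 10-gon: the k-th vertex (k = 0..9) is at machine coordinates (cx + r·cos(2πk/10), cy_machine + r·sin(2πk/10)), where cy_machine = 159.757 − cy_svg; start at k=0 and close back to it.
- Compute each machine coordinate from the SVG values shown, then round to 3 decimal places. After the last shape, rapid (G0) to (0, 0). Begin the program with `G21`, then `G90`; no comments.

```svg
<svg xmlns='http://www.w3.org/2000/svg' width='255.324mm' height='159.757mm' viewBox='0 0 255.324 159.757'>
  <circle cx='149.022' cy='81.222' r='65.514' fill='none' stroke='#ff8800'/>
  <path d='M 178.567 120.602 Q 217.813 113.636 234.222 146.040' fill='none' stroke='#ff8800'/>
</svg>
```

G21
G90
G0 X214.536 Y78.535
M3 S350
G1 X202.024 Y117.043 F2715
G1 X169.267 Y140.843
G1 X128.777 Y140.843
G1 X96.020 Y117.043
G1 X83.508 Y78.535
G1 X96.020 Y40.027
G1 X128.777 Y16.227
G1 X169.267 Y16.227
G1 X202.024 Y40.027
G1 X214.536 Y78.535
M5
G0 X178.567 Y39.155
M3 S350
G1 X193.352 Y40.367 F2715
G1 X206.310 Y38.429
G1 X217.441 Y33.341
G1 X226.745 Y25.104
G1 X234.222 Y13.717
M5
G0 X0.000 Y0.000

1 u = 1 mm; y_m = 159.757 − y.

[1] `<circle>` circle, #ff8800→engrave S350 F2715: (214.536,78.535) → (202.024,117.043) → (169.267,140.843) → (128.777,140.843) → (96.020,117.043) → (83.508,78.535) → (96.020,40.027) → (128.777,16.227) → (169.267,16.227) → (202.024,40.027) → (214.536,78.535) (closed)

[2] `<path>` quadratic bezier, #ff8800→engrave S350 F2715: (178.567,39.155) → (193.352,40.367) → (206.310,38.429) → (217.441,33.341) → (226.745,25.104) → (234.222,13.717)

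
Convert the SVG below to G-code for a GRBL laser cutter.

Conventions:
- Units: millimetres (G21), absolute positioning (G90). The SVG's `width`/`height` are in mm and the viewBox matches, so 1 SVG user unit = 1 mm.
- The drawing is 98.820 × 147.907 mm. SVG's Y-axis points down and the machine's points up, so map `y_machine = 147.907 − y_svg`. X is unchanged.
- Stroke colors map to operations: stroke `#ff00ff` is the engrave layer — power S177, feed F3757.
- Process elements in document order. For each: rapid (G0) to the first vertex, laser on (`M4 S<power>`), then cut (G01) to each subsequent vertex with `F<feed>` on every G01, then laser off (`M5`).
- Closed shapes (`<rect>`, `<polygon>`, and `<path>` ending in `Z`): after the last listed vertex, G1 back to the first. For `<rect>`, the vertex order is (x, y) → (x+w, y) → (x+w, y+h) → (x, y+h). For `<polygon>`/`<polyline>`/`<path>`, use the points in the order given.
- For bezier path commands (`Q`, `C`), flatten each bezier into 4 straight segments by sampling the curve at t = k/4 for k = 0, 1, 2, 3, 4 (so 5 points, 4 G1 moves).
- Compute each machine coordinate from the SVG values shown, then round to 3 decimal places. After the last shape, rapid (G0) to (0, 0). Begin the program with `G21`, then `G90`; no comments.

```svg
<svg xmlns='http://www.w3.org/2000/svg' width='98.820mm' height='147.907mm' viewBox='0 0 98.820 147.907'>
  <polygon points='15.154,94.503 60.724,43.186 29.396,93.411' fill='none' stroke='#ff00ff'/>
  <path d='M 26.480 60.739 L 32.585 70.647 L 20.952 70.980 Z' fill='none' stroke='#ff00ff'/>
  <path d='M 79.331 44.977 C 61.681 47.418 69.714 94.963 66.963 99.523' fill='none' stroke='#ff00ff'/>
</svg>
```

G21
G90
G0 X15.154 Y53.404
M4 S177
G01 X60.724 Y104.721 F3757
G01 X29.396 Y54.496 F3757
G01 X15.154 Y53.404 F3757
M5
G0 X26.480 Y87.168
M4 S177
G01 X32.585 Y77.260 F3757
G01 X20.952 Y76.927 F3757
G01 X26.480 Y87.168 F3757
M5
G0 X79.331 Y102.930
M4 S177
G01 X70.339 Y94.019 F3757
G01 X67.560 Y76.452 F3757
G01 X67.574 Y58.487 F3757
G01 X66.963 Y48.384 F3757
M5
G0 X0.000 Y0.000

1 u = 1 mm; y_m = 147.907 − y.

[1] `<polygon>` closed polygon, #ff00ff→engrave S177 F3757: (15.154,53.404) → (60.724,104.721) → (29.396,54.496) → (15.154,53.404) (closed)

[2] `<path>` regular polygon, #ff00ff→engrave S177 F3757: (26.480,87.168) → (32.585,77.260) → (20.952,76.927) → (26.480,87.168) (closed)

[3] `<path>` cubic bezier, #ff00ff→engrave S177 F3757: (79.331,102.930) → (70.339,94.019) → (67.560,76.452) → (67.574,58.487) → (66.963,48.384)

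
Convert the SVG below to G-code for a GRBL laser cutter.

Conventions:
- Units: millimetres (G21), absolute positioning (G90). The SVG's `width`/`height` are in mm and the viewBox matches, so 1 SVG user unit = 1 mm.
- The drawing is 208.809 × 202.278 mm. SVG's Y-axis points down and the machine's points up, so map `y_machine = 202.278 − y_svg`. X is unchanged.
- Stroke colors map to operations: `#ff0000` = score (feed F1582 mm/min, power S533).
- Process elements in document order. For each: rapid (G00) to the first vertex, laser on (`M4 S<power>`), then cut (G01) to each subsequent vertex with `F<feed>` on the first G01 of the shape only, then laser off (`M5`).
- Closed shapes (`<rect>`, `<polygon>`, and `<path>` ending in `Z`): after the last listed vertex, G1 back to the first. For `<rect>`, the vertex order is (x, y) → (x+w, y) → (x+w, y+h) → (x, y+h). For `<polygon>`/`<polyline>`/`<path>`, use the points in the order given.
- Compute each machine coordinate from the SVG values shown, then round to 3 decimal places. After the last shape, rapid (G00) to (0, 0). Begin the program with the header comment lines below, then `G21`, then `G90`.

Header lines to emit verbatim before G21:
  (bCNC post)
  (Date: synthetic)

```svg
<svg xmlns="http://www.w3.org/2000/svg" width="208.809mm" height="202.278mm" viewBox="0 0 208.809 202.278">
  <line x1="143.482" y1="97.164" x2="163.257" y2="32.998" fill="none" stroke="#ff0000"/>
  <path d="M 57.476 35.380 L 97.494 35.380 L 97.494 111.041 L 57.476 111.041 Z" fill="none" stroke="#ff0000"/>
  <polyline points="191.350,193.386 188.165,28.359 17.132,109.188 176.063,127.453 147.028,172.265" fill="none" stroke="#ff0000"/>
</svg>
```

(bCNC post)
(Date: synthetic)
G21
G90
G00 X143.482 Y105.114
M4 S533
G01 X163.257 Y169.280 F1582
M5
G00 X57.476 Y166.898
M4 S533
G01 X97.494 Y166.898 F1582
G01 X97.494 Y91.237
G01 X57.476 Y91.237
G01 X57.476 Y166.898
M5
G00 X191.350 Y8.892
M4 S533
G01 X188.165 Y173.919 F1582
G01 X17.132 Y93.090
G01 X176.063 Y74.825
G01 X147.028 Y30.013
M5
G00 X0.000 Y0.000

1 u = 1 mm; y_m = 202.278 − y.

[1] `<line>` line segment, #ff0000→score S533 F1582: (143.482,105.114) → (163.257,169.280)

[2] `<path>` rectangle, #ff0000→score S533 F1582: (57.476,166.898) → (97.494,166.898) → (97.494,91.237) → (57.476,91.237) → (57.476,166.898) (closed)

[3] `<polyline>` open polyline, #ff0000→score S533 F1582: (191.350,8.892) → (188.165,173.919) → (17.132,93.090) → (176.063,74.825) → (147.028,30.013)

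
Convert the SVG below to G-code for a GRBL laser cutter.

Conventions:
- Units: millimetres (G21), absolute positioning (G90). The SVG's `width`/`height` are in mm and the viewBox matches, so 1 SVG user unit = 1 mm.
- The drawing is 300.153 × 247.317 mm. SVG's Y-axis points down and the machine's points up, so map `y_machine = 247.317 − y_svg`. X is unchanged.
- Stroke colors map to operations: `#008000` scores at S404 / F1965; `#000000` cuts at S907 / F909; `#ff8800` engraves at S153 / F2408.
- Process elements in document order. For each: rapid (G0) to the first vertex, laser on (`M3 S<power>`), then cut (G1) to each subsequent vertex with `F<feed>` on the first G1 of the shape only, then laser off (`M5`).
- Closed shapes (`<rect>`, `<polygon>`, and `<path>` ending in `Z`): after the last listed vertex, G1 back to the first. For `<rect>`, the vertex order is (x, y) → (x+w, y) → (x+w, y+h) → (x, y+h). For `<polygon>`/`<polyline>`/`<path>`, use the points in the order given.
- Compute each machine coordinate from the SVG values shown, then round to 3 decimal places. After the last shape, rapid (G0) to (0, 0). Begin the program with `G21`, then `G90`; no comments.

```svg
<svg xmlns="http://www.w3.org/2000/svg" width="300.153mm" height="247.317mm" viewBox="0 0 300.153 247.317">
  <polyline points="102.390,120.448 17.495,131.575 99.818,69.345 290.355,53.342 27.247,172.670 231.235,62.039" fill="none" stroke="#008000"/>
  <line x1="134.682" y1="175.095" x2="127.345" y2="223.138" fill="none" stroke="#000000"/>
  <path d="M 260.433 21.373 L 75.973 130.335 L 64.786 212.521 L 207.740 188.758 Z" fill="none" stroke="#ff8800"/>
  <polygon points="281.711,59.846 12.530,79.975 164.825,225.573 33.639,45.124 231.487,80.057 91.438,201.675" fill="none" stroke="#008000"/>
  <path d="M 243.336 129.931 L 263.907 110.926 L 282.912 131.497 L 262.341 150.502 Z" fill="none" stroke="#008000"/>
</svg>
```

1 u = 1 mm; y_m = 247.317 − y.

[1] `<polyline>` open polyline, #008000→score S404 F1965: (102.390,126.869) → (17.495,115.742) → (99.818,177.972) → (290.355,193.975) → (27.247,74.647) → (231.235,185.278)

[2] `<line>` line segment, #000000→cut S907 F909: (134.682,72.222) → (127.345,24.179)

[3] `<path>` closed polygon, #ff8800→engrave S153 F2408: (260.433,225.944) → (75.973,116.982) → (64.786,34.796) → (207.740,58.559) → (260.433,225.944) (closed)

[4] `<polygon>` closed polygon, #008000→score S404 F1965: (281.711,187.471) → (12.530,167.342) → (164.825,21.744) → (33.639,202.193) → (231.487,167.260) → (91.438,45.642) → (281.711,187.471) (closed)

[5] `<path>` regular polygon, #008000→score S404 F1965: (243.336,117.386) → (263.907,136.391) → (282.912,115.820) → (262.341,96.815) → (243.336,117.386) (closed)

G21
G90
G0 X102.390 Y126.869
M3 S404
G1 X17.495 Y115.742 F1965
G1 X99.818 Y177.972
G1 X290.355 Y193.975
G1 X27.247 Y74.647
G1 X231.235 Y185.278
M5
G0 X134.682 Y72.222
M3 S907
G1 X127.345 Y24.179 F909
M5
G0 X260.433 Y225.944
M3 S153
G1 X75.973 Y116.982 F2408
G1 X64.786 Y34.796
G1 X207.740 Y58.559
G1 X260.433 Y225.944
M5
G0 X281.711 Y187.471
M3 S404
G1 X12.530 Y167.342 F1965
G1 X164.825 Y21.744
G1 X33.639 Y202.193
G1 X231.487 Y167.260
G1 X91.438 Y45.642
G1 X281.711 Y187.471
M5
G0 X243.336 Y117.386
M3 S404
G1 X263.907 Y136.391 F1965
G1 X282.912 Y115.820
G1 X262.341 Y96.815
G1 X243.336 Y117.386
M5
G0 X0.000 Y0.000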